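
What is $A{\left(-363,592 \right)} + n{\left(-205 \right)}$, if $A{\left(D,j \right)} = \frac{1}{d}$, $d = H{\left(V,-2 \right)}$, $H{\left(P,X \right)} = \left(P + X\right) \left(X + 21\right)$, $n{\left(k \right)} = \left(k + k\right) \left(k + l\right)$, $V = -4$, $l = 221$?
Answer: $- \frac{747841}{114} \approx -6560.0$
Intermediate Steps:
$n{\left(k \right)} = 2 k \left(221 + k\right)$ ($n{\left(k \right)} = \left(k + k\right) \left(k + 221\right) = 2 k \left(221 + k\right)$)
$H{\left(P,X \right)} = \left(21 + X\right) \left(P + X\right)$ ($H{\left(P,X \right)} = \left(P + X\right) \left(21 + X\right) = \left(21 + X\right) \left(P + X\right)$)
$d = -114$ ($d = \left(-2\right)^{2} + 21 \left(-4\right) + 21 \left(-2\right) - -8 = 4 - 84 - 42 + 8 = -114$)
$A{\left(D,j \right)} = - \frac{1}{114}$ ($A{\left(D,j \right)} = \frac{1}{-114} = - \frac{1}{114}$)
$A{\left(-363,592 \right)} + n{\left(-205 \right)} = - \frac{1}{114} + 2 \left(-205\right) \left(221 - 205\right) = - \frac{1}{114} + 2 \left(-205\right) 16 = - \frac{1}{114} - 6560 = - \frac{747841}{114}$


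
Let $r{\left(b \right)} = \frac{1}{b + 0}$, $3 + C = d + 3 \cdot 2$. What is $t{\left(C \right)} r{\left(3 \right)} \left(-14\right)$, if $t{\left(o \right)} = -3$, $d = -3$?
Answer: $14$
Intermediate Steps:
$C = 0$ ($C = -3 + \left(-3 + 3 \cdot 2\right) = -3 + \left(-3 + 6\right) = -3 + 3 = 0$)
$r{\left(b \right)} = \frac{1}{b}$
$t{\left(C \right)} r{\left(3 \right)} \left(-14\right) = - \frac{3}{3} \left(-14\right) = \left(-3\right) \frac{1}{3} \left(-14\right) = \left(-1\right) \left(-14\right) = 14$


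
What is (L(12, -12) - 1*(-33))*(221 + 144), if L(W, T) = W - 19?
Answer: 9490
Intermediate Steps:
L(W, T) = -19 + W
(L(12, -12) - 1*(-33))*(221 + 144) = ((-19 + 12) - 1*(-33))*(221 + 144) = (-7 + 33)*365 = 26*365 = 9490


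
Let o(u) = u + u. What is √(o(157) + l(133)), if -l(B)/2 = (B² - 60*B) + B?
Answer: I*√19370 ≈ 139.18*I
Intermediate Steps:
o(u) = 2*u
l(B) = -2*B² + 118*B (l(B) = -2*((B² - 60*B) + B) = -2*(B² - 59*B) = -2*B² + 118*B)
√(o(157) + l(133)) = √(2*157 + 2*133*(59 - 1*133)) = √(314 + 2*133*(59 - 133)) = √(314 + 2*133*(-74)) = √(314 - 19684) = √(-19370) = I*√19370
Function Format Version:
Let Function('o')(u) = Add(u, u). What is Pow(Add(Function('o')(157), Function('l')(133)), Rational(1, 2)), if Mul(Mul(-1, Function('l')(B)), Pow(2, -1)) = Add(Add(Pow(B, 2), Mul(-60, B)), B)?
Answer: Mul(I, Pow(19370, Rational(1, 2))) ≈ Mul(139.18, I)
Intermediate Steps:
Function('o')(u) = Mul(2, u)
Function('l')(B) = Add(Mul(-2, Pow(B, 2)), Mul(118, B)) (Function('l')(B) = Mul(-2, Add(Add(Pow(B, 2), Mul(-60, B)), B)) = Mul(-2, Add(Pow(B, 2), Mul(-59, B))) = Add(Mul(-2, Pow(B, 2)), Mul(118, B)))
Pow(Add(Function('o')(157), Function('l')(133)), Rational(1, 2)) = Pow(Add(Mul(2, 157), Mul(2, 133, Add(59, Mul(-1, 133)))), Rational(1, 2)) = Pow(Add(314, Mul(2, 133, Add(59, -133))), Rational(1, 2)) = Pow(Add(314, Mul(2, 133, -74)), Rational(1, 2)) = Pow(Add(314, -19684), Rational(1, 2)) = Pow(-19370, Rational(1, 2)) = Mul(I, Pow(19370, Rational(1, 2)))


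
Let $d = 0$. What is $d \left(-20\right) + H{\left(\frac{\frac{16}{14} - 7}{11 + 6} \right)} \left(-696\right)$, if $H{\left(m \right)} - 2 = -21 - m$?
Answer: $\frac{1545120}{119} \approx 12984.0$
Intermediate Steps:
$H{\left(m \right)} = -19 - m$ ($H{\left(m \right)} = 2 - \left(21 + m\right) = -19 - m$)
$d \left(-20\right) + H{\left(\frac{\frac{16}{14} - 7}{11 + 6} \right)} \left(-696\right) = 0 \left(-20\right) + \left(-19 - \frac{\frac{16}{14} - 7}{11 + 6}\right) \left(-696\right) = 0 + \left(-19 - \frac{16 \cdot \frac{1}{14} - 7}{17}\right) \left(-696\right) = 0 + \left(-19 - \left(\frac{8}{7} - 7\right) \frac{1}{17}\right) \left(-696\right) = 0 + \left(-19 - \left(- \frac{41}{7}\right) \frac{1}{17}\right) \left(-696\right) = 0 + \left(-19 - - \frac{41}{119}\right) \left(-696\right) = 0 + \left(-19 + \frac{41}{119}\right) \left(-696\right) = 0 - - \frac{1545120}{119} = 0 + \frac{1545120}{119} = \frac{1545120}{119}$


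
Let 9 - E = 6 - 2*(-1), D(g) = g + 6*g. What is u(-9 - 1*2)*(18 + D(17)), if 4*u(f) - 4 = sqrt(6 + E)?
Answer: 137 + 137*sqrt(7)/4 ≈ 227.62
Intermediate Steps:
D(g) = 7*g
E = 1 (E = 9 - (6 - 2*(-1)) = 9 - (6 - 1*(-2)) = 9 - (6 + 2) = 9 - 1*8 = 9 - 8 = 1)
u(f) = 1 + sqrt(7)/4 (u(f) = 1 + sqrt(6 + 1)/4 = 1 + sqrt(7)/4)
u(-9 - 1*2)*(18 + D(17)) = (1 + sqrt(7)/4)*(18 + 7*17) = (1 + sqrt(7)/4)*(18 + 119) = (1 + sqrt(7)/4)*137 = 137 + 137*sqrt(7)/4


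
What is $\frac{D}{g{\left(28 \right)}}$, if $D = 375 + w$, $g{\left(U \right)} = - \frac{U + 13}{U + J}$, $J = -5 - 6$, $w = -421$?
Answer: $\frac{782}{41} \approx 19.073$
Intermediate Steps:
$J = -11$
$g{\left(U \right)} = - \frac{13 + U}{-11 + U}$ ($g{\left(U \right)} = - \frac{U + 13}{U - 11} = - \frac{13 + U}{-11 + U}$)
$D = -46$ ($D = 375 - 421 = -46$)
$\frac{D}{g{\left(28 \right)}} = - \frac{46}{\frac{1}{-11 + 28} \left(-13 - 28\right)} = - \frac{46}{\frac{1}{17} \left(-13 - 28\right)} = - \frac{46}{\frac{1}{17} \left(-41\right)} = - \frac{46}{- \frac{41}{17}} = \left(-46\right) \left(- \frac{17}{41}\right) = \frac{782}{41}$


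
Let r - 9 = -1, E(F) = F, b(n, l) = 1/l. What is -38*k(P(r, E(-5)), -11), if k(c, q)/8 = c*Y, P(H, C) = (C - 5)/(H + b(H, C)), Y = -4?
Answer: -60800/39 ≈ -1559.0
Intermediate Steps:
r = 8 (r = 9 - 1 = 8)
P(H, C) = (-5 + C)/(H + 1/C) (P(H, C) = (C - 5)/(H + 1/C) = (-5 + C)/(H + 1/C))
k(c, q) = -32*c (k(c, q) = 8*(c*(-4)) = 8*(-4*c) = -32*c)
-38*k(P(r, E(-5)), -11) = -(-1216)*(-5*(-5 - 5)/(1 - 5*8)) = -(-1216)*(-5*(-10)/(1 - 40)) = -(-1216)*(-5*(-10)/(-39)) = -(-1216)*(-5*(-1/39)*(-10)) = -(-1216)*(-50)/39 = -38*1600/39 = -60800/39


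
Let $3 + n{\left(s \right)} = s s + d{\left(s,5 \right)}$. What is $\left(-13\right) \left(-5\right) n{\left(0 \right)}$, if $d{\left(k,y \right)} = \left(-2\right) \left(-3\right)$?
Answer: $195$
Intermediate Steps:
$d{\left(k,y \right)} = 6$
$n{\left(s \right)} = 3 + s^{2}$ ($n{\left(s \right)} = -3 + \left(s s + 6\right) = -3 + \left(s^{2} + 6\right) = -3 + \left(6 + s^{2}\right) = 3 + s^{2}$)
$\left(-13\right) \left(-5\right) n{\left(0 \right)} = \left(-13\right) \left(-5\right) \left(3 + 0^{2}\right) = 65 \left(3 + 0\right) = 65 \cdot 3 = 195$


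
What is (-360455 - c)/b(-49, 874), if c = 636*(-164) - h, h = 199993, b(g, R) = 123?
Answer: -56158/123 ≈ -456.57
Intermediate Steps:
c = -304297 (c = 636*(-164) - 1*199993 = -104304 - 199993 = -304297)
(-360455 - c)/b(-49, 874) = (-360455 - 1*(-304297))/123 = (-360455 + 304297)*(1/123) = -56158*1/123 = -56158/123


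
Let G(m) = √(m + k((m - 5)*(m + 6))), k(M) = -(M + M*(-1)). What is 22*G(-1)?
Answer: 22*I ≈ 22.0*I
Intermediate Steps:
k(M) = 0 (k(M) = -(M - M) = -1*0 = 0)
G(m) = √m (G(m) = √(m + 0) = √m)
22*G(-1) = 22*√(-1) = 22*I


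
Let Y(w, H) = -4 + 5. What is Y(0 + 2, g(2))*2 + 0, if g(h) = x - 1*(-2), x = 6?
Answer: 2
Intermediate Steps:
g(h) = 8 (g(h) = 6 - 1*(-2) = 6 + 2 = 8)
Y(w, H) = 1
Y(0 + 2, g(2))*2 + 0 = 1*2 + 0 = 2 + 0 = 2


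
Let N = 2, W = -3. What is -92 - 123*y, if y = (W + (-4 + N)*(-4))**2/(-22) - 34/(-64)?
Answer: -6185/352 ≈ -17.571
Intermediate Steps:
y = -213/352 (y = (-3 + (-4 + 2)*(-4))**2/(-22) - 34/(-64) = (-3 - 2*(-4))**2*(-1/22) - 34*(-1/64) = (-3 + 8)**2*(-1/22) + 17/32 = 5**2*(-1/22) + 17/32 = 25*(-1/22) + 17/32 = -25/22 + 17/32 = -213/352 ≈ -0.60511)
-92 - 123*y = -92 - 123*(-213/352) = -92 + 26199/352 = -6185/352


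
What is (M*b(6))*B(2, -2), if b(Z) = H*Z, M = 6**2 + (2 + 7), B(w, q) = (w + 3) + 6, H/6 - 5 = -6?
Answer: -17820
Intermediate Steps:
H = -6 (H = 30 + 6*(-6) = 30 - 36 = -6)
B(w, q) = 9 + w (B(w, q) = (3 + w) + 6 = 9 + w)
M = 45 (M = 36 + 9 = 45)
b(Z) = -6*Z
(M*b(6))*B(2, -2) = (45*(-6*6))*(9 + 2) = (45*(-36))*11 = -1620*11 = -17820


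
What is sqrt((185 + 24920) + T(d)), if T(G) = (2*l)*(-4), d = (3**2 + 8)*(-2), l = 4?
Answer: sqrt(25073) ≈ 158.34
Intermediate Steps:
d = -34 (d = (9 + 8)*(-2) = 17*(-2) = -34)
T(G) = -32 (T(G) = (2*4)*(-4) = 8*(-4) = -32)
sqrt((185 + 24920) + T(d)) = sqrt((185 + 24920) - 32) = sqrt(25105 - 32) = sqrt(25073)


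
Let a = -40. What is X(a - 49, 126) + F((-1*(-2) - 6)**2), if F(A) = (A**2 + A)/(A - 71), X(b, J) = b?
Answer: -5167/55 ≈ -93.945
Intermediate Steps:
F(A) = (A + A**2)/(-71 + A)
X(a - 49, 126) + F((-1*(-2) - 6)**2) = (-40 - 49) + (-1*(-2) - 6)**2*(1 + (-1*(-2) - 6)**2)/(-71 + (-1*(-2) - 6)**2) = -89 + (2 - 6)**2*(1 + (2 - 6)**2)/(-71 + (2 - 6)**2) = -89 + (-4)**2*(1 + (-4)**2)/(-71 + (-4)**2) = -89 + 16*(1 + 16)/(-71 + 16) = -89 + 16*17/(-55) = -89 + 16*(-1/55)*17 = -89 - 272/55 = -5167/55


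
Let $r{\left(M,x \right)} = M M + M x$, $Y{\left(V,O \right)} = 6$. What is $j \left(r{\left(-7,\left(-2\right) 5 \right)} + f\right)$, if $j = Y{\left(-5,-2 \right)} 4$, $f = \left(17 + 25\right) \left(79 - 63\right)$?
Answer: $18984$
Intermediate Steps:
$r{\left(M,x \right)} = M^{2} + M x$
$f = 672$ ($f = 42 \cdot 16 = 672$)
$j = 24$ ($j = 6 \cdot 4 = 24$)
$j \left(r{\left(-7,\left(-2\right) 5 \right)} + f\right) = 24 \left(- 7 \left(-7 - 10\right) + 672\right) = 24 \left(\left(-7\right) \left(-17\right) + 672\right) = 24 \left(119 + 672\right) = 24 \cdot 791 = 18984$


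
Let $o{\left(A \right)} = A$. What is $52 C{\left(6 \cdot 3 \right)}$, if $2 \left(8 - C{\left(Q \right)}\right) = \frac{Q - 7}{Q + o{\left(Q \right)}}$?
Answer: $\frac{7345}{18} \approx 408.06$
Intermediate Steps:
$C{\left(Q \right)} = 8 - \frac{-7 + Q}{4 Q}$ ($C{\left(Q \right)} = 8 - \frac{\left(Q - 7\right) \frac{1}{Q + Q}}{2} = 8 - \frac{\left(-7 + Q\right) \frac{1}{2 Q}}{2} = 8 - \frac{\frac{1}{2} \frac{1}{Q} \left(-7 + Q\right)}{2} = 8 - \frac{-7 + Q}{4 Q}$)
$52 C{\left(6 \cdot 3 \right)} = 52 \frac{7 + 31 \cdot 6 \cdot 3}{4 \cdot 6 \cdot 3} = 52 \frac{7 + 31 \cdot 18}{4 \cdot 18} = 52 \cdot \frac{1}{4} \cdot \frac{1}{18} \left(7 + 558\right) = 52 \cdot \frac{1}{4} \cdot \frac{1}{18} \cdot 565 = 52 \cdot \frac{565}{72} = \frac{7345}{18}$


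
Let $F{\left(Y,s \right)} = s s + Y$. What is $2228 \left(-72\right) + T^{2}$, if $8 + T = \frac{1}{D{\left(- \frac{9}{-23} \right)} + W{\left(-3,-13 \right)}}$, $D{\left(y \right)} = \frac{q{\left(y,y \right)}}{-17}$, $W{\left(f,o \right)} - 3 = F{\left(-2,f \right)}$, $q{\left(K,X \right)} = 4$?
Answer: $- \frac{4418704575}{27556} \approx -1.6035 \cdot 10^{5}$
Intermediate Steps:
$F{\left(Y,s \right)} = Y + s^{2}$ ($F{\left(Y,s \right)} = s^{2} + Y = Y + s^{2}$)
$W{\left(f,o \right)} = 1 + f^{2}$ ($W{\left(f,o \right)} = 3 + \left(-2 + f^{2}\right) = 1 + f^{2}$)
$D{\left(y \right)} = - \frac{4}{17}$ ($D{\left(y \right)} = \frac{4}{-17} = 4 \left(- \frac{1}{17}\right) = - \frac{4}{17}$)
$T = - \frac{1311}{166}$ ($T = -8 + \frac{1}{- \frac{4}{17} + \left(1 + \left(-3\right)^{2}\right)} = -8 + \frac{1}{- \frac{4}{17} + \left(1 + 9\right)} = -8 + \frac{1}{- \frac{4}{17} + 10} = -8 + \frac{1}{\frac{166}{17}} = -8 + \frac{17}{166} = - \frac{1311}{166} \approx -7.8976$)
$2228 \left(-72\right) + T^{2} = 2228 \left(-72\right) + \left(- \frac{1311}{166}\right)^{2} = -160416 + \frac{1718721}{27556} = - \frac{4418704575}{27556}$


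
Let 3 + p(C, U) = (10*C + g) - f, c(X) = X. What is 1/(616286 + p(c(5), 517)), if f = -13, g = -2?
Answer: 1/616344 ≈ 1.6225e-6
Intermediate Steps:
p(C, U) = 8 + 10*C (p(C, U) = -3 + ((10*C - 2) - 1*(-13)) = -3 + ((-2 + 10*C) + 13) = -3 + (11 + 10*C) = 8 + 10*C)
1/(616286 + p(c(5), 517)) = 1/(616286 + (8 + 10*5)) = 1/(616286 + (8 + 50)) = 1/(616286 + 58) = 1/616344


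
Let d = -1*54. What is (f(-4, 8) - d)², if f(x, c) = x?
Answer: 2500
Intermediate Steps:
d = -54
(f(-4, 8) - d)² = (-4 - 1*(-54))² = (-4 + 54)² = 50² = 2500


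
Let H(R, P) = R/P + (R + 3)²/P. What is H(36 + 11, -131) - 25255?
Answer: -3310952/131 ≈ -25274.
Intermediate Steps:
H(R, P) = R/P + (3 + R)²/P
H(36 + 11, -131) - 25255 = ((36 + 11) + (3 + (36 + 11))²)/(-131) - 25255 = -(47 + (3 + 47)²)/131 - 25255 = -(47 + 50²)/131 - 25255 = -(47 + 2500)/131 - 25255 = -1/131*2547 - 25255 = -2547/131 - 25255 = -3310952/131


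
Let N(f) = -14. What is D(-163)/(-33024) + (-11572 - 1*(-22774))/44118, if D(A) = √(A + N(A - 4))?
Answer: 1867/7353 - I*√177/33024 ≈ 0.25391 - 0.00040286*I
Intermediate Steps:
D(A) = √(-14 + A) (D(A) = √(A - 14) = √(-14 + A))
D(-163)/(-33024) + (-11572 - 1*(-22774))/44118 = √(-14 - 163)/(-33024) + (-11572 - 1*(-22774))/44118 = √(-177)*(-1/33024) + (-11572 + 22774)*(1/44118) = (I*√177)*(-1/33024) + 11202*(1/44118) = -I*√177/33024 + 1867/7353 = 1867/7353 - I*√177/33024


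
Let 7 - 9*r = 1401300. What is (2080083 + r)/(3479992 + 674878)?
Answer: 8659727/18696915 ≈ 0.46316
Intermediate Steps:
r = -1401293/9 (r = 7/9 - ⅑*1401300 = 7/9 - 155700 = -1401293/9 ≈ -1.5570e+5)
(2080083 + r)/(3479992 + 674878) = (2080083 - 1401293/9)/(3479992 + 674878) = (17319454/9)/4154870 = (17319454/9)*(1/4154870) = 8659727/18696915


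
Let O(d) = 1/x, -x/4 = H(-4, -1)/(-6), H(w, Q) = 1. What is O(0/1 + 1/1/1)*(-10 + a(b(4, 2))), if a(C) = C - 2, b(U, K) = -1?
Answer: -39/2 ≈ -19.500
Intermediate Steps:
a(C) = -2 + C
x = ⅔ (x = -4/(-6) = -4*(-1)/6 = -4*(-⅙) = ⅔ ≈ 0.66667)
O(d) = 3/2 (O(d) = 1/(⅔) = 3/2)
O(0/1 + 1/1/1)*(-10 + a(b(4, 2))) = 3*(-10 + (-2 - 1))/2 = 3*(-10 - 3)/2 = (3/2)*(-13) = -39/2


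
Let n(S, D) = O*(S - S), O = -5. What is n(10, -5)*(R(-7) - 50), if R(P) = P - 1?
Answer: 0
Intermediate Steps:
R(P) = -1 + P
n(S, D) = 0 (n(S, D) = -5*(S - S) = -5*0 = 0)
n(10, -5)*(R(-7) - 50) = 0*((-1 - 7) - 50) = 0*(-8 - 50) = 0*(-58) = 0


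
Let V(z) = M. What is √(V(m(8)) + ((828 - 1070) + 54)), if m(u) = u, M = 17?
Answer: 3*I*√19 ≈ 13.077*I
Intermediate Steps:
V(z) = 17
√(V(m(8)) + ((828 - 1070) + 54)) = √(17 + ((828 - 1070) + 54)) = √(17 + (-242 + 54)) = √(17 - 188) = √(-171) = 3*I*√19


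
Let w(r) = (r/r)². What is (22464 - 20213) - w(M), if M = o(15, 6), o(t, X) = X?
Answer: 2250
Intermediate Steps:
M = 6
w(r) = 1 (w(r) = 1² = 1)
(22464 - 20213) - w(M) = (22464 - 20213) - 1*1 = 2251 - 1 = 2250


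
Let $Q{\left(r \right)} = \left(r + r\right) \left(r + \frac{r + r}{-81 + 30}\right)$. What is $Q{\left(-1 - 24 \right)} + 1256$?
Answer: $\frac{125306}{51} \approx 2457.0$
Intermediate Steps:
$Q{\left(r \right)} = \frac{98 r^{2}}{51}$ ($Q{\left(r \right)} = 2 r \left(r + \frac{2 r}{-51}\right) = 2 r \left(r + 2 r \left(- \frac{1}{51}\right)\right) = 2 r \left(r - \frac{2 r}{51}\right) = 2 r \frac{49 r}{51} = \frac{98 r^{2}}{51}$)
$Q{\left(-1 - 24 \right)} + 1256 = \frac{98 \left(-1 - 24\right)^{2}}{51} + 1256 = \frac{98 \left(-25\right)^{2}}{51} + 1256 = \frac{98}{51} \cdot 625 + 1256 = \frac{61250}{51} + 1256 = \frac{125306}{51}$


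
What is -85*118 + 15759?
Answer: 5729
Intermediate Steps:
-85*118 + 15759 = -10030 + 15759 = 5729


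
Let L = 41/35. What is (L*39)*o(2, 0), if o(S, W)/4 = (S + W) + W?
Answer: 12792/35 ≈ 365.49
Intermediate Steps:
o(S, W) = 4*S + 8*W (o(S, W) = 4*((S + W) + W) = 4*(S + 2*W) = 4*S + 8*W)
L = 41/35 (L = 41*(1/35) = 41/35 ≈ 1.1714)
(L*39)*o(2, 0) = ((41/35)*39)*(4*2 + 8*0) = 1599*(8 + 0)/35 = (1599/35)*8 = 12792/35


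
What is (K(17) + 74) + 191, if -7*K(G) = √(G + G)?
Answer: 265 - √34/7 ≈ 264.17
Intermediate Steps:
K(G) = -√2*√G/7 (K(G) = -√(G + G)/7 = -√2*√G/7)
(K(17) + 74) + 191 = (-√2*√17/7 + 74) + 191 = (-√34/7 + 74) + 191 = (74 - √34/7) + 191 = 265 - √34/7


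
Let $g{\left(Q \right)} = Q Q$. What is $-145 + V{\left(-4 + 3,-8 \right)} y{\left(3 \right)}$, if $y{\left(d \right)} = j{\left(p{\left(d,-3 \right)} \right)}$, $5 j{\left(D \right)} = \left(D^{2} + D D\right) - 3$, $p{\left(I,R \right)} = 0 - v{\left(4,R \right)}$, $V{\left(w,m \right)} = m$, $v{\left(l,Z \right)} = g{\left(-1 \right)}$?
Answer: $- \frac{717}{5} \approx -143.4$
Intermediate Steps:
$g{\left(Q \right)} = Q^{2}$
$v{\left(l,Z \right)} = 1$ ($v{\left(l,Z \right)} = \left(-1\right)^{2} = 1$)
$p{\left(I,R \right)} = -1$ ($p{\left(I,R \right)} = 0 - 1 = -1$)
$j{\left(D \right)} = - \frac{3}{5} + \frac{2 D^{2}}{5}$ ($j{\left(D \right)} = \frac{\left(D^{2} + D D\right) - 3}{5} = \frac{\left(D^{2} + D^{2}\right) - 3}{5} = \frac{2 D^{2} - 3}{5} = \frac{-3 + 2 D^{2}}{5} = - \frac{3}{5} + \frac{2 D^{2}}{5}$)
$y{\left(d \right)} = - \frac{1}{5}$ ($y{\left(d \right)} = - \frac{3}{5} + \frac{2 \left(-1\right)^{2}}{5} = - \frac{3}{5} + \frac{2}{5} \cdot 1 = - \frac{3}{5} + \frac{2}{5} = - \frac{1}{5}$)
$-145 + V{\left(-4 + 3,-8 \right)} y{\left(3 \right)} = -145 - - \frac{8}{5} = -145 + \frac{8}{5} = - \frac{717}{5}$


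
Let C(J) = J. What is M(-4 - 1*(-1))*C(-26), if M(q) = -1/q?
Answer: -26/3 ≈ -8.6667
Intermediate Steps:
M(-4 - 1*(-1))*C(-26) = -1/(-4 - 1*(-1))*(-26) = -1/(-4 + 1)*(-26) = -1/(-3)*(-26) = -1*(-1/3)*(-26) = (1/3)*(-26) = -26/3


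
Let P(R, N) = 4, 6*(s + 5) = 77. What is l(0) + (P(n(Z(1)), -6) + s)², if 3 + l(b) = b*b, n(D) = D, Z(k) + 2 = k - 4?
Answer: 4933/36 ≈ 137.03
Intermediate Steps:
s = 47/6 (s = -5 + (⅙)*77 = -5 + 77/6 = 47/6 ≈ 7.8333)
Z(k) = -6 + k (Z(k) = -2 + (k - 4) = -2 + (-4 + k) = -6 + k)
l(b) = -3 + b² (l(b) = -3 + b*b = -3 + b²)
l(0) + (P(n(Z(1)), -6) + s)² = (-3 + 0²) + (4 + 47/6)² = (-3 + 0) + (71/6)² = -3 + 5041/36 = 4933/36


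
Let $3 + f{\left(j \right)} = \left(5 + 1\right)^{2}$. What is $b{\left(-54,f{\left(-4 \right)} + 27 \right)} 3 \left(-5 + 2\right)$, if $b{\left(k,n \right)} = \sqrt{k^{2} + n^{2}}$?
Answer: $- 54 \sqrt{181} \approx -726.5$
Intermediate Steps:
$f{\left(j \right)} = 33$ ($f{\left(j \right)} = -3 + \left(5 + 1\right)^{2} = -3 + 6^{2} = -3 + 36 = 33$)
$b{\left(-54,f{\left(-4 \right)} + 27 \right)} 3 \left(-5 + 2\right) = \sqrt{\left(-54\right)^{2} + \left(33 + 27\right)^{2}} \cdot 3 \left(-5 + 2\right) = \sqrt{2916 + 60^{2}} \cdot 3 \left(-3\right) = \sqrt{2916 + 3600} \left(-9\right) = \sqrt{6516} \left(-9\right) = 6 \sqrt{181} \left(-9\right) = - 54 \sqrt{181}$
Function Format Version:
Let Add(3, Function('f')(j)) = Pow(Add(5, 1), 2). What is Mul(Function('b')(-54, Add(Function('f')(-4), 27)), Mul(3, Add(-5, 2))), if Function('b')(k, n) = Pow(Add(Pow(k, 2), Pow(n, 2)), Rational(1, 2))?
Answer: Mul(-54, Pow(181, Rational(1, 2))) ≈ -726.50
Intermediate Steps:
Function('f')(j) = 33 (Function('f')(j) = Add(-3, Pow(Add(5, 1), 2)) = Add(-3, Pow(6, 2)) = Add(-3, 36) = 33)
Mul(Function('b')(-54, Add(Function('f')(-4), 27)), Mul(3, Add(-5, 2))) = Mul(Pow(Add(Pow(-54, 2), Pow(Add(33, 27), 2)), Rational(1, 2)), Mul(3, Add(-5, 2))) = Mul(Pow(Add(2916, Pow(60, 2)), Rational(1, 2)), Mul(3, -3)) = Mul(Pow(Add(2916, 3600), Rational(1, 2)), -9) = Mul(Pow(6516, Rational(1, 2)), -9) = Mul(Mul(6, Pow(181, Rational(1, 2))), -9) = Mul(-54, Pow(181, Rational(1, 2)))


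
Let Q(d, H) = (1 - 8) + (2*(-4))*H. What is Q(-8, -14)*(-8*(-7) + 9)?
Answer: 6825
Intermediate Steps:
Q(d, H) = -7 - 8*H
Q(-8, -14)*(-8*(-7) + 9) = (-7 - 8*(-14))*(-8*(-7) + 9) = (-7 + 112)*(56 + 9) = 105*65 = 6825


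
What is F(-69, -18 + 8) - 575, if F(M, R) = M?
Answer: -644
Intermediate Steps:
F(-69, -18 + 8) - 575 = -69 - 575 = -644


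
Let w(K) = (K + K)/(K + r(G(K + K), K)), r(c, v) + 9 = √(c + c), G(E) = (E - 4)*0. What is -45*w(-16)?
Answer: -288/5 ≈ -57.600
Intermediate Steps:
G(E) = 0 (G(E) = (-4 + E)*0 = 0)
r(c, v) = -9 + √2*√c (r(c, v) = -9 + √(c + c) = -9 + √(2*c) = -9 + √2*√c)
w(K) = 2*K/(-9 + K) (w(K) = (K + K)/(K + (-9 + √2*√0)) = (2*K)/(K + (-9 + √2*0)) = (2*K)/(K + (-9 + 0)) = (2*K)/(K - 9) = (2*K)/(-9 + K) = 2*K/(-9 + K))
-45*w(-16) = -90*(-16)/(-9 - 16) = -90*(-16)/(-25) = -90*(-16)*(-1)/25 = -45*32/25 = -288/5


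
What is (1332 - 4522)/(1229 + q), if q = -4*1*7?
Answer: -3190/1201 ≈ -2.6561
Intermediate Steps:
q = -28 (q = -4*7 = -28)
(1332 - 4522)/(1229 + q) = (1332 - 4522)/(1229 - 28) = -3190/1201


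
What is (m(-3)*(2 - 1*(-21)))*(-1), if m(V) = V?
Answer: 69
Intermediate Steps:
(m(-3)*(2 - 1*(-21)))*(-1) = -3*(2 - 1*(-21))*(-1) = -3*(2 + 21)*(-1) = -3*23*(-1) = -69*(-1) = 69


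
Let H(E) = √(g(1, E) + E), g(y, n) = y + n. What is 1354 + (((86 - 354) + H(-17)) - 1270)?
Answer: -184 + I*√33 ≈ -184.0 + 5.7446*I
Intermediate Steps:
g(y, n) = n + y
H(E) = √(1 + 2*E) (H(E) = √((E + 1) + E) = √((1 + E) + E) = √(1 + 2*E))
1354 + (((86 - 354) + H(-17)) - 1270) = 1354 + (((86 - 354) + √(1 + 2*(-17))) - 1270) = 1354 + ((-268 + √(1 - 34)) - 1270) = 1354 + ((-268 + √(-33)) - 1270) = 1354 + ((-268 + I*√33) - 1270) = 1354 + (-1538 + I*√33) = -184 + I*√33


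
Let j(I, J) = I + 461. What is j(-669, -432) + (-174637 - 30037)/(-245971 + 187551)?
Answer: -5973343/29210 ≈ -204.50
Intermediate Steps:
j(I, J) = 461 + I
j(-669, -432) + (-174637 - 30037)/(-245971 + 187551) = (461 - 669) + (-174637 - 30037)/(-245971 + 187551) = -208 - 204674/(-58420) = -208 - 204674*(-1/58420) = -208 + 102337/29210 = -5973343/29210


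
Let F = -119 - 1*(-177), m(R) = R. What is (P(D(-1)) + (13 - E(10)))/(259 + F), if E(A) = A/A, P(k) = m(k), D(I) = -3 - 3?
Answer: 6/317 ≈ 0.018927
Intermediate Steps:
D(I) = -6
P(k) = k
E(A) = 1
F = 58 (F = -119 + 177 = 58)
(P(D(-1)) + (13 - E(10)))/(259 + F) = (-6 + (13 - 1*1))/(259 + 58) = (-6 + (13 - 1))/317 = (-6 + 12)*(1/317) = 6*(1/317) = 6/317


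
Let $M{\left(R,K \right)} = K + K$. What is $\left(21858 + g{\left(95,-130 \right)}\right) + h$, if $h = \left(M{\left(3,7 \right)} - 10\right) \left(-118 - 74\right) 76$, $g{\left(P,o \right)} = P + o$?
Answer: $-36545$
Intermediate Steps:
$M{\left(R,K \right)} = 2 K$
$h = -58368$ ($h = \left(2 \cdot 7 - 10\right) \left(-118 - 74\right) 76 = \left(14 - 10\right) \left(-192\right) 76 = 4 \left(-192\right) 76 = \left(-768\right) 76 = -58368$)
$\left(21858 + g{\left(95,-130 \right)}\right) + h = \left(21858 + \left(95 - 130\right)\right) - 58368 = \left(21858 - 35\right) - 58368 = 21823 - 58368 = -36545$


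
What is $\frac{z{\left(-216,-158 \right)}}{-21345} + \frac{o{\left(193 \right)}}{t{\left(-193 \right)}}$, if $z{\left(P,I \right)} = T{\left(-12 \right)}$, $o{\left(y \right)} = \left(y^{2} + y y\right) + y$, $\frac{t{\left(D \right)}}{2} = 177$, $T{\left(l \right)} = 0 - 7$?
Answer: $\frac{531427291}{2518710} \approx 210.99$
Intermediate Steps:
$T{\left(l \right)} = -7$ ($T{\left(l \right)} = 0 - 7 = -7$)
$t{\left(D \right)} = 354$ ($t{\left(D \right)} = 2 \cdot 177 = 354$)
$o{\left(y \right)} = y + 2 y^{2}$ ($o{\left(y \right)} = \left(y^{2} + y^{2}\right) + y = 2 y^{2} + y = y + 2 y^{2}$)
$z{\left(P,I \right)} = -7$
$\frac{z{\left(-216,-158 \right)}}{-21345} + \frac{o{\left(193 \right)}}{t{\left(-193 \right)}} = - \frac{7}{-21345} + \frac{193 \left(1 + 2 \cdot 193\right)}{354} = \left(-7\right) \left(- \frac{1}{21345}\right) + 193 \left(1 + 386\right) \frac{1}{354} = \frac{7}{21345} + 193 \cdot 387 \cdot \frac{1}{354} = \frac{7}{21345} + 74691 \cdot \frac{1}{354} = \frac{7}{21345} + \frac{24897}{118} = \frac{531427291}{2518710}$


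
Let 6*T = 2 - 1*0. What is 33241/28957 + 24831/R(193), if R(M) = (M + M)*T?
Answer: 2169924827/11177402 ≈ 194.14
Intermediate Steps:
T = ⅓ (T = (2 - 1*0)/6 = (2 + 0)/6 = (⅙)*2 = ⅓ ≈ 0.33333)
R(M) = 2*M/3 (R(M) = (M + M)*(⅓) = (2*M)*(⅓) = 2*M/3)
33241/28957 + 24831/R(193) = 33241/28957 + 24831/(((⅔)*193)) = 33241*(1/28957) + 24831/(386/3) = 33241/28957 + 24831*(3/386) = 33241/28957 + 74493/386 = 2169924827/11177402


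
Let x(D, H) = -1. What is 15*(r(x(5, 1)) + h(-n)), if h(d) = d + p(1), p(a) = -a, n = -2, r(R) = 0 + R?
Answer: 0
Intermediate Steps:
r(R) = R
h(d) = -1 + d (h(d) = d - 1*1 = d - 1 = -1 + d)
15*(r(x(5, 1)) + h(-n)) = 15*(-1 + (-1 - 1*(-2))) = 15*(-1 + (-1 + 2)) = 15*(-1 + 1) = 15*0 = 0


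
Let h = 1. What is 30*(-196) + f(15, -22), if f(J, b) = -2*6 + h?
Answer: -5891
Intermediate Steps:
f(J, b) = -11 (f(J, b) = -2*6 + 1 = -12 + 1 = -11)
30*(-196) + f(15, -22) = 30*(-196) - 11 = -5880 - 11 = -5891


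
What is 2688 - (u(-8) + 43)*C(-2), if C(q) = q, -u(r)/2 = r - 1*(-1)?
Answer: 2802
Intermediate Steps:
u(r) = -2 - 2*r (u(r) = -2*(r - 1*(-1)) = -2*(r + 1) = -2*(1 + r) = -2 - 2*r)
2688 - (u(-8) + 43)*C(-2) = 2688 - ((-2 - 2*(-8)) + 43)*(-2) = 2688 - ((-2 + 16) + 43)*(-2) = 2688 - (14 + 43)*(-2) = 2688 - 57*(-2) = 2688 - 1*(-114) = 2688 + 114 = 2802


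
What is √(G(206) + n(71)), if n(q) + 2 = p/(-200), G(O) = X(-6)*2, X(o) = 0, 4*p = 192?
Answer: 2*I*√14/5 ≈ 1.4967*I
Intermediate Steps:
p = 48 (p = (¼)*192 = 48)
G(O) = 0 (G(O) = 0*2 = 0)
n(q) = -56/25 (n(q) = -2 + 48/(-200) = -2 + 48*(-1/200) = -2 - 6/25 = -56/25)
√(G(206) + n(71)) = √(0 - 56/25) = √(-56/25) = 2*I*√14/5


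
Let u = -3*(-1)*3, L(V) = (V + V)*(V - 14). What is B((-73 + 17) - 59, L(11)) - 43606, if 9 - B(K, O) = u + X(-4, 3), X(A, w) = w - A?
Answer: -43613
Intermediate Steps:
L(V) = 2*V*(-14 + V) (L(V) = (2*V)*(-14 + V) = 2*V*(-14 + V))
u = 9 (u = 3*3 = 9)
B(K, O) = -7 (B(K, O) = 9 - (9 + (3 - 1*(-4))) = 9 - (9 + (3 + 4)) = 9 - (9 + 7) = 9 - 1*16 = 9 - 16 = -7)
B((-73 + 17) - 59, L(11)) - 43606 = -7 - 43606 = -43613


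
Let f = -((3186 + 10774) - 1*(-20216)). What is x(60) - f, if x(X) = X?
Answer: 34236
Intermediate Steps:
f = -34176 (f = -(13960 + 20216) = -1*34176 = -34176)
x(60) - f = 60 - 1*(-34176) = 60 + 34176 = 34236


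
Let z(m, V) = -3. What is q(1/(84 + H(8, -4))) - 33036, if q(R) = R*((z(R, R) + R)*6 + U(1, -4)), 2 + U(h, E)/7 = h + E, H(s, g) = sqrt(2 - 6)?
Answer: -205833069801/6230450 + 93293*I/6230450 ≈ -33037.0 + 0.014974*I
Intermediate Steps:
H(s, g) = 2*I (H(s, g) = sqrt(-4) = 2*I)
U(h, E) = -14 + 7*E + 7*h (U(h, E) = -14 + 7*(h + E) = -14 + 7*(E + h) = -14 + (7*E + 7*h) = -14 + 7*E + 7*h)
q(R) = R*(-53 + 6*R) (q(R) = R*((-3 + R)*6 + (-14 + 7*(-4) + 7*1)) = R*((-18 + 6*R) + (-14 - 28 + 7)) = R*((-18 + 6*R) - 35) = R*(-53 + 6*R))
q(1/(84 + H(8, -4))) - 33036 = (-53 + 6/(84 + 2*I))/(84 + 2*I) - 33036 = ((84 - 2*I)/7060)*(-53 + 6*((84 - 2*I)/7060)) - 33036 = ((84 - 2*I)/7060)*(-53 + 3*(84 - 2*I)/3530) - 33036 = (-53 + 3*(84 - 2*I)/3530)*(84 - 2*I)/7060 - 33036 = -33036 + (-53 + 3*(84 - 2*I)/3530)*(84 - 2*I)/7060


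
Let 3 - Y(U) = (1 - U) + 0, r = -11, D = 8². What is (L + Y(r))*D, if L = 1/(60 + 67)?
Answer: -73088/127 ≈ -575.50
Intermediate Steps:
D = 64
Y(U) = 2 + U (Y(U) = 3 - ((1 - U) + 0) = 3 - (1 - U) = 3 + (-1 + U) = 2 + U)
L = 1/127 ≈ 0.0078740
(L + Y(r))*D = (1/127 + (2 - 11))*64 = (1/127 - 9)*64 = -1142/127*64 = -73088/127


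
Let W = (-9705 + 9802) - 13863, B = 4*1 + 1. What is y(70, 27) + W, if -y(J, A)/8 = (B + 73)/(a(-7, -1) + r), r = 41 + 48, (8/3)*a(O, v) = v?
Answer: -9765086/709 ≈ -13773.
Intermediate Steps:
a(O, v) = 3*v/8
r = 89
B = 5 (B = 4 + 1 = 5)
W = -13766 (W = 97 - 13863 = -13766)
y(J, A) = -4992/709 (y(J, A) = -8*(5 + 73)/((3/8)*(-1) + 89) = -624/(-3/8 + 89) = -624/709/8 = -624*8/709 = -8*624/709 = -4992/709)
y(70, 27) + W = -4992/709 - 13766 = -9765086/709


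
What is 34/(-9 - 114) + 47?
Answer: 5747/123 ≈ 46.724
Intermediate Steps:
34/(-9 - 114) + 47 = 34/(-123) + 47 = 34*(-1/123) + 47 = -34/123 + 47 = 5747/123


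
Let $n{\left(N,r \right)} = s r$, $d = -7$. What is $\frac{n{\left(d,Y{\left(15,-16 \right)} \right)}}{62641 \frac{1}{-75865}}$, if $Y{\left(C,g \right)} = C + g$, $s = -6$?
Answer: $- \frac{455190}{62641} \approx -7.2666$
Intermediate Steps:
$n{\left(N,r \right)} = - 6 r$
$\frac{n{\left(d,Y{\left(15,-16 \right)} \right)}}{62641 \frac{1}{-75865}} = \frac{\left(-6\right) \left(15 - 16\right)}{62641 \frac{1}{-75865}} = \frac{\left(-6\right) \left(-1\right)}{62641 \left(- \frac{1}{75865}\right)} = \frac{6}{- \frac{62641}{75865}} = 6 \left(- \frac{75865}{62641}\right) = - \frac{455190}{62641}$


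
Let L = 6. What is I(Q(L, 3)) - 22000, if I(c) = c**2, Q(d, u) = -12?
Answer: -21856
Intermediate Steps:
I(Q(L, 3)) - 22000 = (-12)**2 - 22000 = 144 - 22000 = -21856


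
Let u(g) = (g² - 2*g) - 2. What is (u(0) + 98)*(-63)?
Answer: -6048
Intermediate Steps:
u(g) = -2 + g² - 2*g
(u(0) + 98)*(-63) = ((-2 + 0² - 2*0) + 98)*(-63) = ((-2 + 0 + 0) + 98)*(-63) = (-2 + 98)*(-63) = 96*(-63) = -6048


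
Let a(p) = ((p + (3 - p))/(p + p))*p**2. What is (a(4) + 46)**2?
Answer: 2704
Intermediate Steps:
a(p) = 3*p/2 (a(p) = (3/((2*p)))*p**2 = (3*(1/(2*p)))*p**2 = (3/(2*p))*p**2 = 3*p/2)
(a(4) + 46)**2 = ((3/2)*4 + 46)**2 = (6 + 46)**2 = 52**2 = 2704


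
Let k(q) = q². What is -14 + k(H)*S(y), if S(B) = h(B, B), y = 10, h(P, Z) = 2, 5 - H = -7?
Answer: 274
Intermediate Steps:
H = 12 (H = 5 - 1*(-7) = 5 + 7 = 12)
S(B) = 2
-14 + k(H)*S(y) = -14 + 12²*2 = -14 + 144*2 = -14 + 288 = 274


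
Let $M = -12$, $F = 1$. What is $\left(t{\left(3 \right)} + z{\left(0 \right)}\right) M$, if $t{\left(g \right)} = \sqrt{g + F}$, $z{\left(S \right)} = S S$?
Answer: $-24$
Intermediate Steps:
$z{\left(S \right)} = S^{2}$
$t{\left(g \right)} = \sqrt{1 + g}$ ($t{\left(g \right)} = \sqrt{g + 1} = \sqrt{1 + g}$)
$\left(t{\left(3 \right)} + z{\left(0 \right)}\right) M = \left(\sqrt{1 + 3} + 0^{2}\right) \left(-12\right) = \left(\sqrt{4} + 0\right) \left(-12\right) = \left(2 + 0\right) \left(-12\right) = 2 \left(-12\right) = -24$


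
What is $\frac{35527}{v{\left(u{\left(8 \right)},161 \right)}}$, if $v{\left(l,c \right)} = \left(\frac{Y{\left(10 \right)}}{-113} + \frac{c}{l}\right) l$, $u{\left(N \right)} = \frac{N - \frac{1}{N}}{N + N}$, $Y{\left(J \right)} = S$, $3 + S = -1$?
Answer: $\frac{128465632}{582239} \approx 220.64$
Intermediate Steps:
$S = -4$ ($S = -3 - 1 = -4$)
$Y{\left(J \right)} = -4$
$u{\left(N \right)} = \frac{N - \frac{1}{N}}{2 N}$
$v{\left(l,c \right)} = l \left(\frac{4}{113} + \frac{c}{l}\right)$ ($v{\left(l,c \right)} = \left(- \frac{4}{-113} + \frac{c}{l}\right) l = \left(\left(-4\right) \left(- \frac{1}{113}\right) + \frac{c}{l}\right) l = \left(\frac{4}{113} + \frac{c}{l}\right) l = l \left(\frac{4}{113} + \frac{c}{l}\right)$)
$\frac{35527}{v{\left(u{\left(8 \right)},161 \right)}} = \frac{35527}{161 + \frac{4 \frac{-1 + 8^{2}}{2 \cdot 64}}{113}} = \frac{35527}{161 + \frac{4 \cdot \frac{1}{2} \cdot \frac{1}{64} \left(-1 + 64\right)}{113}} = \frac{35527}{161 + \frac{4 \cdot \frac{1}{2} \cdot \frac{1}{64} \cdot 63}{113}} = \frac{35527}{161 + \frac{4}{113} \cdot \frac{63}{128}} = \frac{35527}{161 + \frac{63}{3616}} = \frac{35527}{\frac{582239}{3616}} = 35527 \cdot \frac{3616}{582239} = \frac{128465632}{582239}$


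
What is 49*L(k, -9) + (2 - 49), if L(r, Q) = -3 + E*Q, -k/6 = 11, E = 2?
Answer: -1076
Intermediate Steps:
k = -66 (k = -6*11 = -66)
L(r, Q) = -3 + 2*Q
49*L(k, -9) + (2 - 49) = 49*(-3 + 2*(-9)) + (2 - 49) = 49*(-3 - 18) - 47 = 49*(-21) - 47 = -1029 - 47 = -1076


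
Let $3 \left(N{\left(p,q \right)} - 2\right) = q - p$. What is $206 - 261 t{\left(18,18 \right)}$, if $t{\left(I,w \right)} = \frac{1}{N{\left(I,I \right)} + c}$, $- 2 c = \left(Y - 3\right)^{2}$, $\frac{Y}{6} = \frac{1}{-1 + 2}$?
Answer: $\frac{1552}{5} \approx 310.4$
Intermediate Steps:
$N{\left(p,q \right)} = 2 - \frac{p}{3} + \frac{q}{3}$ ($N{\left(p,q \right)} = 2 + \frac{q - p}{3} = 2 - \left(- \frac{q}{3} + \frac{p}{3}\right) = 2 - \frac{p}{3} + \frac{q}{3}$)
$Y = 6$ ($Y = \frac{6}{-1 + 2} = \frac{6}{1} = 6 \cdot 1 = 6$)
$c = - \frac{9}{2}$ ($c = - \frac{\left(6 - 3\right)^{2}}{2} = - \frac{3^{2}}{2} = \left(- \frac{1}{2}\right) 9 = - \frac{9}{2} \approx -4.5$)
$t{\left(I,w \right)} = - \frac{2}{5}$ ($t{\left(I,w \right)} = \frac{1}{\left(2 - \frac{I}{3} + \frac{I}{3}\right) - \frac{9}{2}} = \frac{1}{2 - \frac{9}{2}} = \frac{1}{- \frac{5}{2}} = - \frac{2}{5}$)
$206 - 261 t{\left(18,18 \right)} = 206 - - \frac{522}{5} = 206 + \frac{522}{5} = \frac{1552}{5}$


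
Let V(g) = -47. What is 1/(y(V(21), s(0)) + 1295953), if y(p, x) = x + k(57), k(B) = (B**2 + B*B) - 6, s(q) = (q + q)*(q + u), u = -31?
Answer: 1/1302445 ≈ 7.6779e-7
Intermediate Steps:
s(q) = 2*q*(-31 + q) (s(q) = (q + q)*(q - 31) = (2*q)*(-31 + q) = 2*q*(-31 + q))
k(B) = -6 + 2*B**2 (k(B) = (B**2 + B**2) - 6 = 2*B**2 - 6 = -6 + 2*B**2)
y(p, x) = 6492 + x (y(p, x) = x + (-6 + 2*57**2) = x + (-6 + 2*3249) = x + (-6 + 6498) = x + 6492 = 6492 + x)
1/(y(V(21), s(0)) + 1295953) = 1/((6492 + 2*0*(-31 + 0)) + 1295953) = 1/((6492 + 2*0*(-31)) + 1295953) = 1/((6492 + 0) + 1295953) = 1/(6492 + 1295953) = 1/1302445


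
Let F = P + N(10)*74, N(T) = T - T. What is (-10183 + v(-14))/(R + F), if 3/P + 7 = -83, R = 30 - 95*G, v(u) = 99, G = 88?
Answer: 302520/249901 ≈ 1.2106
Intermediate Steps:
N(T) = 0
R = -8330 (R = 30 - 95*88 = 30 - 8360 = -8330)
P = -1/30 (P = 3/(-7 - 83) = 3/(-90) = 3*(-1/90) = -1/30 ≈ -0.033333)
F = -1/30 (F = -1/30 + 0*74 = -1/30 + 0 = -1/30 ≈ -0.033333)
(-10183 + v(-14))/(R + F) = (-10183 + 99)/(-8330 - 1/30) = -10084/(-249901/30) = -10084*(-30/249901) = 302520/249901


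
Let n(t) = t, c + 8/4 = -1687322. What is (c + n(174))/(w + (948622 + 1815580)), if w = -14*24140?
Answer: -843575/1213121 ≈ -0.69538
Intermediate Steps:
c = -1687324 (c = -2 - 1687322 = -1687324)
w = -337960
(c + n(174))/(w + (948622 + 1815580)) = (-1687324 + 174)/(-337960 + (948622 + 1815580)) = -1687150/(-337960 + 2764202) = -1687150/2426242 = -1687150*1/2426242 = -843575/1213121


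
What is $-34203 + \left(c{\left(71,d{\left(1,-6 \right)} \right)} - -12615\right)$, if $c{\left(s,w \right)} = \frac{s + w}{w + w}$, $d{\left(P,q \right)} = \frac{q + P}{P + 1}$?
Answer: $- \frac{216017}{10} \approx -21602.0$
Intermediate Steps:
$d{\left(P,q \right)} = \frac{P + q}{1 + P}$
$c{\left(s,w \right)} = \frac{s + w}{2 w}$
$-34203 + \left(c{\left(71,d{\left(1,-6 \right)} \right)} - -12615\right) = -34203 + \left(\frac{71 + \frac{1 - 6}{1 + 1}}{2 \frac{1 - 6}{1 + 1}} - -12615\right) = -34203 + \left(\frac{71 + \frac{1}{2} \left(-5\right)}{2 \cdot \frac{1}{2} \left(-5\right)} + 12615\right) = -34203 + \left(\frac{71 - \frac{5}{2}}{2 \left(- \frac{5}{2}\right)} + 12615\right) = -34203 + \left(\frac{1}{2} \left(- \frac{2}{5}\right) \frac{137}{2} + 12615\right) = -34203 + \left(- \frac{137}{10} + 12615\right) = -34203 + \frac{126013}{10} = - \frac{216017}{10}$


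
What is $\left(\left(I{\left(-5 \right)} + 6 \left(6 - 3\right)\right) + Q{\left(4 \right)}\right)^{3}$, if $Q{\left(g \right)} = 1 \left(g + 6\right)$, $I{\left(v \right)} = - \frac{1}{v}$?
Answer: $\frac{2803221}{125} \approx 22426.0$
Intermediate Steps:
$Q{\left(g \right)} = 6 + g$ ($Q{\left(g \right)} = 1 \left(6 + g\right) = 6 + g$)
$\left(\left(I{\left(-5 \right)} + 6 \left(6 - 3\right)\right) + Q{\left(4 \right)}\right)^{3} = \left(\left(- \frac{1}{-5} + 6 \left(6 - 3\right)\right) + \left(6 + 4\right)\right)^{3} = \left(\left(\left(-1\right) \left(- \frac{1}{5}\right) + 6 \cdot 3\right) + 10\right)^{3} = \left(\left(\frac{1}{5} + 18\right) + 10\right)^{3} = \left(\frac{91}{5} + 10\right)^{3} = \left(\frac{141}{5}\right)^{3} = \frac{2803221}{125}$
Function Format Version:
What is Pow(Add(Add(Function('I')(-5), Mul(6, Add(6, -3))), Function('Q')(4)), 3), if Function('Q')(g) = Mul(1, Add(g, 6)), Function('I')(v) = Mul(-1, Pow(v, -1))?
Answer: Rational(2803221, 125) ≈ 22426.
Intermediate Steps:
Function('Q')(g) = Add(6, g) (Function('Q')(g) = Mul(1, Add(6, g)) = Add(6, g))
Pow(Add(Add(Function('I')(-5), Mul(6, Add(6, -3))), Function('Q')(4)), 3) = Pow(Add(Add(Mul(-1, Pow(-5, -1)), Mul(6, Add(6, -3))), Add(6, 4)), 3) = Pow(Add(Add(Mul(-1, Rational(-1, 5)), Mul(6, 3)), 10), 3) = Pow(Add(Add(Rational(1, 5), 18), 10), 3) = Pow(Add(Rational(91, 5), 10), 3) = Pow(Rational(141, 5), 3) = Rational(2803221, 125)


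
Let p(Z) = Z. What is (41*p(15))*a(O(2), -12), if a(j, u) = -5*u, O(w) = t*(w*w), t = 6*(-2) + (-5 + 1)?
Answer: 36900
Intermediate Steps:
t = -16 (t = -12 - 4 = -16)
O(w) = -16*w**2 (O(w) = -16*w*w = -16*w**2)
(41*p(15))*a(O(2), -12) = (41*15)*(-5*(-12)) = 615*60 = 36900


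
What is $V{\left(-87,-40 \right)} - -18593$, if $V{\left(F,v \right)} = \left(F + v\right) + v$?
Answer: $18426$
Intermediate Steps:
$V{\left(F,v \right)} = F + 2 v$
$V{\left(-87,-40 \right)} - -18593 = \left(-87 + 2 \left(-40\right)\right) - -18593 = \left(-87 - 80\right) + 18593 = -167 + 18593 = 18426$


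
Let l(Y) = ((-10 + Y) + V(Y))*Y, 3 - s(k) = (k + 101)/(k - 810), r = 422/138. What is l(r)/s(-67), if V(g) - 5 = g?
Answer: 14248619/12688065 ≈ 1.1230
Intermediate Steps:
r = 211/69 (r = 422*(1/138) = 211/69 ≈ 3.0580)
V(g) = 5 + g
s(k) = 3 - (101 + k)/(-810 + k) (s(k) = 3 - (k + 101)/(k - 810) = 3 - (101 + k)/(-810 + k))
l(Y) = Y*(-5 + 2*Y) (l(Y) = ((-10 + Y) + (5 + Y))*Y = (-5 + 2*Y)*Y = Y*(-5 + 2*Y))
l(r)/s(-67) = (211*(-5 + 2*(211/69))/69)/(((-2531 + 2*(-67))/(-810 - 67))) = (211*(-5 + 422/69)/69)/(((-2531 - 134)/(-877))) = ((211/69)*(77/69))/((-1/877*(-2665))) = 16247/(4761*(2665/877)) = (16247/4761)*(877/2665) = 14248619/12688065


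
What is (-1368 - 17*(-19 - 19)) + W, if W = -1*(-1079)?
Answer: 357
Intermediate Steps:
W = 1079
(-1368 - 17*(-19 - 19)) + W = (-1368 - 17*(-19 - 19)) + 1079 = (-1368 - 17*(-38)) + 1079 = (-1368 + 646) + 1079 = -722 + 1079 = 357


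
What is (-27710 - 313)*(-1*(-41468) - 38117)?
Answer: -93905073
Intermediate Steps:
(-27710 - 313)*(-1*(-41468) - 38117) = -28023*(41468 - 38117) = -28023*3351 = -93905073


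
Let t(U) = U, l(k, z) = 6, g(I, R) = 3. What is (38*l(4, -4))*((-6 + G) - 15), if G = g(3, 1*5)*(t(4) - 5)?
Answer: -5472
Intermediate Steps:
G = -3 (G = 3*(4 - 5) = 3*(-1) = -3)
(38*l(4, -4))*((-6 + G) - 15) = (38*6)*((-6 - 3) - 15) = 228*(-9 - 15) = 228*(-24) = -5472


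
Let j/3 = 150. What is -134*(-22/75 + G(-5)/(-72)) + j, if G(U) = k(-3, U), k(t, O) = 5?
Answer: 448751/900 ≈ 498.61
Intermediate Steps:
j = 450 (j = 3*150 = 450)
G(U) = 5
-134*(-22/75 + G(-5)/(-72)) + j = -134*(-22/75 + 5/(-72)) + 450 = -134*(-22*1/75 + 5*(-1/72)) + 450 = -134*(-22/75 - 5/72) + 450 = -134*(-653/1800) + 450 = 43751/900 + 450 = 448751/900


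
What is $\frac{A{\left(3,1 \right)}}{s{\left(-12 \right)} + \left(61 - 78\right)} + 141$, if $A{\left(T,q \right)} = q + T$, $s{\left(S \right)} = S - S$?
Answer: $\frac{2393}{17} \approx 140.76$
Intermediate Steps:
$s{\left(S \right)} = 0$
$A{\left(T,q \right)} = T + q$
$\frac{A{\left(3,1 \right)}}{s{\left(-12 \right)} + \left(61 - 78\right)} + 141 = \frac{3 + 1}{0 + \left(61 - 78\right)} + 141 = \frac{1}{0 - 17} \cdot 4 + 141 = \frac{1}{-17} \cdot 4 + 141 = \left(- \frac{1}{17}\right) 4 + 141 = - \frac{4}{17} + 141 = \frac{2393}{17}$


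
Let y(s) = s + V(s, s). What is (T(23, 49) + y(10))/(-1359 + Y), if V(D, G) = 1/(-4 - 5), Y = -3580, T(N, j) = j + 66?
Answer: -1124/44451 ≈ -0.025286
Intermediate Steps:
T(N, j) = 66 + j
V(D, G) = -⅑ (V(D, G) = 1/(-9) = -⅑)
y(s) = -⅑ + s (y(s) = s - ⅑ = -⅑ + s)
(T(23, 49) + y(10))/(-1359 + Y) = ((66 + 49) + (-⅑ + 10))/(-1359 - 3580) = (115 + 89/9)/(-4939) = (1124/9)*(-1/4939) = -1124/44451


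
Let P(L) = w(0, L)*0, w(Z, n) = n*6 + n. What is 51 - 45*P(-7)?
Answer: 51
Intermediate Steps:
w(Z, n) = 7*n (w(Z, n) = 6*n + n = 7*n)
P(L) = 0 (P(L) = (7*L)*0 = 0)
51 - 45*P(-7) = 51 - 45*0 = 51 + 0 = 51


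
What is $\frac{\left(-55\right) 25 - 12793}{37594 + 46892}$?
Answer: $- \frac{7084}{42243} \approx -0.1677$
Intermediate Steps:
$\frac{\left(-55\right) 25 - 12793}{37594 + 46892} = \frac{-1375 - 12793}{84486} = \left(-14168\right) \frac{1}{84486} = - \frac{7084}{42243}$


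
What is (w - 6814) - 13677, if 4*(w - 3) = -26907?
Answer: -108859/4 ≈ -27215.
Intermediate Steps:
w = -26895/4 (w = 3 + (¼)*(-26907) = 3 - 26907/4 = -26895/4 ≈ -6723.8)
(w - 6814) - 13677 = (-26895/4 - 6814) - 13677 = -54151/4 - 13677 = -108859/4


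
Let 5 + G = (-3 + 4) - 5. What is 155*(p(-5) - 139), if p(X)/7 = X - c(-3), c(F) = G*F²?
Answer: 60915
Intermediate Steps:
G = -9 (G = -5 + ((-3 + 4) - 5) = -5 + (1 - 5) = -5 - 4 = -9)
c(F) = -9*F²
p(X) = 567 + 7*X (p(X) = 7*(X - (-9)*(-3)²) = 7*(X - (-9)*9) = 7*(X - 1*(-81)) = 7*(X + 81) = 7*(81 + X) = 567 + 7*X)
155*(p(-5) - 139) = 155*((567 + 7*(-5)) - 139) = 155*((567 - 35) - 139) = 155*(532 - 139) = 155*393 = 60915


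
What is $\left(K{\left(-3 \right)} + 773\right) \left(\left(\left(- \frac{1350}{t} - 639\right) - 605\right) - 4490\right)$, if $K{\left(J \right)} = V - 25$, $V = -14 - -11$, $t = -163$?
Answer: $- \frac{695302540}{163} \approx -4.2657 \cdot 10^{6}$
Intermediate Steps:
$V = -3$ ($V = -14 + 11 = -3$)
$K{\left(J \right)} = -28$ ($K{\left(J \right)} = -3 - 25 = -28$)
$\left(K{\left(-3 \right)} + 773\right) \left(\left(\left(- \frac{1350}{t} - 639\right) - 605\right) - 4490\right) = \left(-28 + 773\right) \left(\left(\left(- \frac{1350}{-163} - 639\right) - 605\right) - 4490\right) = 745 \left(\left(\left(\left(-1350\right) \left(- \frac{1}{163}\right) - 639\right) - 605\right) - 4490\right) = 745 \left(\left(\left(\frac{1350}{163} - 639\right) - 605\right) - 4490\right) = 745 \left(\left(- \frac{102807}{163} - 605\right) - 4490\right) = 745 \left(- \frac{201422}{163} - 4490\right) = 745 \left(- \frac{933292}{163}\right) = - \frac{695302540}{163}$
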